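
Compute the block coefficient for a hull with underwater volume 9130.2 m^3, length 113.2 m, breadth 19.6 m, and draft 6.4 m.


Formula: Cb = V / (L * B * T)
Step 1 — L * B * T = 113.2 * 19.6 * 6.4 = 14199.808 m^3
Step 2 — Cb = 9130.2 / 14199.808 ≈ 0.64298 (5 s.f.)

0.64298


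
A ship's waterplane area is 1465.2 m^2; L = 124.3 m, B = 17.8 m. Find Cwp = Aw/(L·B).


Formula: Cwp = Aw / (L * B)
Step 1 — L * B = 124.3 * 17.8 = 2212.54 m^2
Step 2 — Cwp = 1465.2 / 2212.54 ≈ 0.66223 (5 s.f.)

0.66223


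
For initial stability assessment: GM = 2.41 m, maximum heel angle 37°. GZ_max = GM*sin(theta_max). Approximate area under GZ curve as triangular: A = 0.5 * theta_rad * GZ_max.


Formula: GZ_max = GM * sin(theta); Area = 0.5 * theta_rad * GZ_max
Step 1 — GZ_max = 2.41 * sin(37°) = 2.41 * 0.601815 = 1.450374 m
Step 2 — theta_rad = 37 * pi/180 = 0.645772 rad
Step 3 — Area = 0.5 * 0.645772 * 1.450374 ≈ 0.46831 m·rad (5 s.f.)

0.46831 m·rad


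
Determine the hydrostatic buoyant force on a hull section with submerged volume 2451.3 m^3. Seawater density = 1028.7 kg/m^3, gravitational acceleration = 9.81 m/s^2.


Formula: Fb = rho * g * V
Substituting: Fb = 1028.7 * 9.81 * 2451.3
Intermediate: 1028.7 * 9.81 = 10091.547
Result: Fb = 10091.547 * 2451.3 ≈ 24737000 N (5 s.f.)

24737000 N


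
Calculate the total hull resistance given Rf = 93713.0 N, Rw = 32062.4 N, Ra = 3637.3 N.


Formula: Rt = Rf + Rw + Ra
Substituting: Rt = 93713.0 + 32062.4 + 3637.3
Result: Rt = 129412.7 N

129412.7 N


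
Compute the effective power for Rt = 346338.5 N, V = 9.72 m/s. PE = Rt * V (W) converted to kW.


Formula: PE = Rt * V / 1000 (kW)
Step 1 — PE (W) = 346338.5 * 9.72 = 3366410.22 W
Step 2 — PE (kW) = 3366410.22 / 1000 ≈ 3366.4 kW (5 s.f.)

3366.4 kW


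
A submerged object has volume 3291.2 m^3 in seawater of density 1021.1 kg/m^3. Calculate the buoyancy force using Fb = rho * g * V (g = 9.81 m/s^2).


Formula: Fb = rho * g * V
Substituting: Fb = 1021.1 * 9.81 * 3291.2
Intermediate: 1021.1 * 9.81 = 10016.991
Result: Fb = 10016.991 * 3291.2 ≈ 32968000 N (5 s.f.)

32968000 N


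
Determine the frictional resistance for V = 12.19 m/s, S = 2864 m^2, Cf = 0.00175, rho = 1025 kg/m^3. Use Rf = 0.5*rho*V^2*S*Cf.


Formula: Rf = 0.5 * rho * V^2 * S * Cf
Step 1 — V^2 = 12.19^2 = 148.5961
Step 2 — 0.5 * rho * V^2 = 0.5 * 1025 * 148.5961 = 76155.50125
Step 3 — Rf = 76155.50125 * 2864 * 0.00175 ≈ 381690 N (5 s.f.)

381690 N


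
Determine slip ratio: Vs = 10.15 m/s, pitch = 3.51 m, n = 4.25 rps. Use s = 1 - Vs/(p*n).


Formula: s = 1 - Vs / (p * n)
Step 1 — p * n = 3.51 * 4.25 = 14.9175
Step 2 — Vs / (p*n) = 10.15 / 14.9175 = 0.680409 (6 d.p.)
Step 3 — s = 1 - 0.680409 = 0.319591

0.319591


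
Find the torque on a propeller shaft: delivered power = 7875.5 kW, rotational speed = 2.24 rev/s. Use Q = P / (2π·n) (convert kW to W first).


Formula: Q = P_W / (2 * pi * n)
Step 1 — P_W = 7875.5 kW * 1000 = 7875500.0 W
Step 2 — 2 * pi * n = 2 * pi * 2.24 = 14.074335
Step 3 — Q = 7875500.0 / 14.074335 ≈ 559560 N·m (5 s.f.)

559560 N·m


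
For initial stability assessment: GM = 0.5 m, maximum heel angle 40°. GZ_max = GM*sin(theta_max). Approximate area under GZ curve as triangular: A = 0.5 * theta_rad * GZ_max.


Formula: GZ_max = GM * sin(theta); Area = 0.5 * theta_rad * GZ_max
Step 1 — GZ_max = 0.5 * sin(40°) = 0.5 * 0.642788 = 0.321394 m
Step 2 — theta_rad = 40 * pi/180 = 0.698132 rad
Step 3 — Area = 0.5 * 0.698132 * 0.321394 ≈ 0.11219 m·rad (5 s.f.)

0.11219 m·rad


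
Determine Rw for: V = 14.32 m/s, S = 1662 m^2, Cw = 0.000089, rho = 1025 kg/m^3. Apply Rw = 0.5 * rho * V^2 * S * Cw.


Formula: Rw = 0.5 * rho * V^2 * S * Cw
Step 1 — V^2 = 14.32^2 = 205.0624
Step 2 — 0.5 * rho * V^2 = 0.5 * 1025 * 205.0624 = 105094.48
Step 3 — Rw = 105094.48 * 1662 * 0.000089 ≈ 15545 N (5 s.f.)

15545 N


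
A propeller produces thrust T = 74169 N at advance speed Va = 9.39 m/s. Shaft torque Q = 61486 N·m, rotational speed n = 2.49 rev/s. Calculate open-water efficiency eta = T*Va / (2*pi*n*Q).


Formula: eta = T * Va / (2 * pi * n * Q)
Step 1 — numerator = T * Va = 74169 * 9.39 = 696446.91
Step 2 — 2 * pi * n = 2 * pi * 2.49 = 15.645131
Step 3 — denominator = 15.645131 * 61486 = 961956.52
Step 4 — eta = 696446.91 / 961956.52 ≈ 0.72399 (5 s.f.)

0.72399


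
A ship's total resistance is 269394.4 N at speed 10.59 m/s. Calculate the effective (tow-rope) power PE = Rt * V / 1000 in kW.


Formula: PE = Rt * V / 1000 (kW)
Step 1 — PE (W) = 269394.4 * 10.59 = 2852886.696 W
Step 2 — PE (kW) = 2852886.696 / 1000 ≈ 2852.9 kW (5 s.f.)

2852.9 kW


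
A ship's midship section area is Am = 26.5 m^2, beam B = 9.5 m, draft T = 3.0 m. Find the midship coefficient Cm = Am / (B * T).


Formula: Cm = Am / (B * T)
Step 1 — B * T = 9.5 * 3.0 = 28.5 m^2
Step 2 — Cm = 26.5 / 28.5 ≈ 0.92982 (5 s.f.)

0.92982


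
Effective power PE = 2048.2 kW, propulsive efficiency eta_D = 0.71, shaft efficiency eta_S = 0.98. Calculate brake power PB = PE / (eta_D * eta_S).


Formula: PB = PE / (eta_D * eta_S)
Step 1 — combined efficiency = eta_D * eta_S = 0.71 * 0.98 = 0.6958
Step 2 — PB = 2048.2 / 0.6958 ≈ 2943.7 kW (5 s.f.)

2943.7 kW


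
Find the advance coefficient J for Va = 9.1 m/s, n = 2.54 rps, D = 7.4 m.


Formula: J = Va / (n * D)
Step 1 — n * D = 2.54 * 7.4 = 18.796
Step 2 — J = 9.1 / 18.796 ≈ 0.48415 (5 s.f.)

0.48415


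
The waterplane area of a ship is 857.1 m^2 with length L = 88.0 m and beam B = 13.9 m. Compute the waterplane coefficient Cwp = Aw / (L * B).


Formula: Cwp = Aw / (L * B)
Step 1 — L * B = 88.0 * 13.9 = 1223.2 m^2
Step 2 — Cwp = 857.1 / 1223.2 ≈ 0.70070 (5 s.f.)

0.70070


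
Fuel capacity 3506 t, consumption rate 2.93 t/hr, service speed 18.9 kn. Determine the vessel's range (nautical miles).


Formula: endurance = fuel / rate; range = endurance * speed
Step 1 — endurance = 3506 / 2.93 = 1196.587 hours
Step 2 — range = 1196.587 * 18.9 ≈ 22615 nautical miles (5 s.f.)

22615 NM


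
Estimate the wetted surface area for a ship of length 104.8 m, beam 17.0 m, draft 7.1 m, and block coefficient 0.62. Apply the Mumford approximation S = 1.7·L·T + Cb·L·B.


Formula: S = 1.7*L*T + V/T with V = Cb*L*B*T, i.e. S = L * (1.7*T + Cb*B)
Step 1 — 1.7*T = 1.7 * 7.1 = 12.07 m
Step 2 — Cb*B = 0.62 * 17.0 = 10.54 m
Step 3 — 1.7*T + Cb*B = 12.07 + 10.54 = 22.61 m
Step 4 — S = 104.8 * 22.61 ≈ 2369.5 m^2 (5 s.f.)

2369.5 m^2


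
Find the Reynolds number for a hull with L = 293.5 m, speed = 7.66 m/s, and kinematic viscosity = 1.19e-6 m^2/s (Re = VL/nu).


Formula: Re = V * L / nu
Step 1 — V * L = 7.66 * 293.5 = 2248.21 m^2/s
Step 2 — Re = 2248.21 / 1.19e-6 = 1.89e+09

1.89e+09


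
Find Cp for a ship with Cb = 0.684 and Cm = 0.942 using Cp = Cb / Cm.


Formula: Cp = Cb / Cm
Substituting: Cp = 0.684 / 0.942
Result: Cp ≈ 0.72611 (5 s.f.)

0.72611


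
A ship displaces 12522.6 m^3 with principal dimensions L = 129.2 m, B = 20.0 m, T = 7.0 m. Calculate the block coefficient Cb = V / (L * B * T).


Formula: Cb = V / (L * B * T)
Step 1 — L * B * T = 129.2 * 20.0 * 7.0 = 18088.0 m^3
Step 2 — Cb = 12522.6 / 18088.0 ≈ 0.69232 (5 s.f.)

0.69232


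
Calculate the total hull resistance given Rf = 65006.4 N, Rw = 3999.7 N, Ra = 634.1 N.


Formula: Rt = Rf + Rw + Ra
Substituting: Rt = 65006.4 + 3999.7 + 634.1
Result: Rt = 69640.2 N

69640.2 N


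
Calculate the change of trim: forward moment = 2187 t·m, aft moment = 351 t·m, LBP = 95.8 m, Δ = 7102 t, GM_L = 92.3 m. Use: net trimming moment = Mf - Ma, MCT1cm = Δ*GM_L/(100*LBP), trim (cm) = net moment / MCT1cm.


Formula: net trimming moment = Mf - Ma; MCT1cm = Δ*GM_L/(100*LBP); trim = net moment / MCT1cm
Step 1 — net trimming moment = 2187 - 351 = 1836 t·m
Step 2 — MCT1cm = 7102 * 92.3 / (100 * 95.8) = 68.4253 t·m/cm
Step 3 — trim = 1836 / 68.4253 ≈ 26.832 cm (5 s.f.)

26.832 cm


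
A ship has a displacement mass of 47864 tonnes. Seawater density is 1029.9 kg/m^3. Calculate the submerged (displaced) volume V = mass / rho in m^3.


Formula: V = mass / rho
Step 1 — convert tonnes to kg: 47864 t * 1000 = 47864000 kg
Step 2 — V = 47864000 / 1029.9 ≈ 46474 m^3 (5 s.f.)

46474 m^3


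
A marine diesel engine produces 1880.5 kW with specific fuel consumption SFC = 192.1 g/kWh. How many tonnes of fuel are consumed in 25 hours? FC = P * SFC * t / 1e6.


Formula: FC (tonnes) = P * SFC * t / 1,000,000
Step 1 — P * SFC * t = 1880.5 * 192.1 * 25 = 9031101.25 g
Step 2 — FC (tonnes) = 9031101.25 / 1,000,000 ≈ 9.0311 tonnes (5 s.f.)

9.0311 tonnes


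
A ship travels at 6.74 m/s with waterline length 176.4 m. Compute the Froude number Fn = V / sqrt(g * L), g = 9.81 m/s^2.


Formula: Fn = V / sqrt(g * L)
Step 1 — g * L = 9.81 * 176.4 = 1730.484
Step 2 — sqrt(g * L) = sqrt(1730.484) = 41.599087
Step 3 — Fn = 6.74 / 41.599087 ≈ 0.16202 (5 s.f.)

0.16202


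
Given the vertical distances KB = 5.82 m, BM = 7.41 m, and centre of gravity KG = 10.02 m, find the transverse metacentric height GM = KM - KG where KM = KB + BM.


Formula: GM = KB + BM - KG
Step 1 — KM = KB + BM = 5.82 + 7.41 = 13.23 m
Step 2 — GM = KM - KG = 13.23 - 10.02 = 3.21 m

3.21 m


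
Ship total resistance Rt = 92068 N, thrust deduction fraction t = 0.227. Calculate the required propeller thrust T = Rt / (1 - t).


Formula: T = Rt / (1 - t)
Step 1 — (1 - t) = 1 - 0.227 = 0.773
Step 2 — T = 92068 / 0.773 ≈ 119100 N (5 s.f.)

119100 N


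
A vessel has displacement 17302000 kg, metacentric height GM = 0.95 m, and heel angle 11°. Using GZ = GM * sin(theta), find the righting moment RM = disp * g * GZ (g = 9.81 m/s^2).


Formula: GZ = GM * sin(theta); RM = disp * g * GZ
Step 1 — GZ = 0.95 * sin(11°) = 0.95 * 0.190809 = 0.181269 m
Step 2 — RM = 17302000 * 9.81 * 0.181269 ≈ 30767000 N·m (5 s.f.)

30767000 N·m


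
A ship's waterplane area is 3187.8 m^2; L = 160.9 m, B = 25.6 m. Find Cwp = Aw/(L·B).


Formula: Cwp = Aw / (L * B)
Step 1 — L * B = 160.9 * 25.6 = 4119.04 m^2
Step 2 — Cwp = 3187.8 / 4119.04 ≈ 0.77392 (5 s.f.)

0.77392


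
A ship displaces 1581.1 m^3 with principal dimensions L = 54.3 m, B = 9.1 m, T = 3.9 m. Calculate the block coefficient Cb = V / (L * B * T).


Formula: Cb = V / (L * B * T)
Step 1 — L * B * T = 54.3 * 9.1 * 3.9 = 1927.107 m^3
Step 2 — Cb = 1581.1 / 1927.107 ≈ 0.82045 (5 s.f.)

0.82045


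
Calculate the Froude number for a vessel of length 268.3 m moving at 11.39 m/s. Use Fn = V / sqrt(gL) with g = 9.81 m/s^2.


Formula: Fn = V / sqrt(g * L)
Step 1 — g * L = 9.81 * 268.3 = 2632.023
Step 2 — sqrt(g * L) = sqrt(2632.023) = 51.303246
Step 3 — Fn = 11.39 / 51.303246 ≈ 0.22201 (5 s.f.)

0.22201


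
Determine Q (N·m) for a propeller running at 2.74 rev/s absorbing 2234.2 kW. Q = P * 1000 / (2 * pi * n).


Formula: Q = P_W / (2 * pi * n)
Step 1 — P_W = 2234.2 kW * 1000 = 2234200.0 W
Step 2 — 2 * pi * n = 2 * pi * 2.74 = 17.215928
Step 3 — Q = 2234200.0 / 17.215928 ≈ 129780 N·m (5 s.f.)

129780 N·m


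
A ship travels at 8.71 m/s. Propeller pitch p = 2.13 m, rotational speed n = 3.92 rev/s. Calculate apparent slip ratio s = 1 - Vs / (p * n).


Formula: s = 1 - Vs / (p * n)
Step 1 — p * n = 2.13 * 3.92 = 8.3496
Step 2 — Vs / (p*n) = 8.71 / 8.3496 = 1.043164 (6 d.p.)
Step 3 — s = 1 - 1.043164 = -0.043164

-0.043164


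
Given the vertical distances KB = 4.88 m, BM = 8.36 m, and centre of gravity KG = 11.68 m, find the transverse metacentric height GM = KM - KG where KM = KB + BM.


Formula: GM = KB + BM - KG
Step 1 — KM = KB + BM = 4.88 + 8.36 = 13.24 m
Step 2 — GM = KM - KG = 13.24 - 11.68 = 1.56 m

1.56 m


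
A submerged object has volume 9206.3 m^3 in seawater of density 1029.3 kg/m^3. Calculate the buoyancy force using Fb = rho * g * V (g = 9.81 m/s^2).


Formula: Fb = rho * g * V
Substituting: Fb = 1029.3 * 9.81 * 9206.3
Intermediate: 1029.3 * 9.81 = 10097.433
Result: Fb = 10097.433 * 9206.3 ≈ 92960000 N (5 s.f.)

92960000 N


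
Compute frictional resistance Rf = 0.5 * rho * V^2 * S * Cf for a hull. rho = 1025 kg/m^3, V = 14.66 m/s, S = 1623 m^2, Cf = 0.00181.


Formula: Rf = 0.5 * rho * V^2 * S * Cf
Step 1 — V^2 = 14.66^2 = 214.9156
Step 2 — 0.5 * rho * V^2 = 0.5 * 1025 * 214.9156 = 110144.245
Step 3 — Rf = 110144.245 * 1623 * 0.00181 ≈ 323560 N (5 s.f.)

323560 N


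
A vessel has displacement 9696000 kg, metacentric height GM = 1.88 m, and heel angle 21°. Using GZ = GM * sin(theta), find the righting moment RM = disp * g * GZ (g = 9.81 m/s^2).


Formula: GZ = GM * sin(theta); RM = disp * g * GZ
Step 1 — GZ = 1.88 * sin(21°) = 1.88 * 0.358368 = 0.673732 m
Step 2 — RM = 9696000 * 9.81 * 0.673732 ≈ 64084000 N·m (5 s.f.)

64084000 N·m


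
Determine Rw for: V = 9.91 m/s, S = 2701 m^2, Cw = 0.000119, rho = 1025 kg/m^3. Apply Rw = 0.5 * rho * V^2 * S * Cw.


Formula: Rw = 0.5 * rho * V^2 * S * Cw
Step 1 — V^2 = 9.91^2 = 98.2081
Step 2 — 0.5 * rho * V^2 = 0.5 * 1025 * 98.2081 = 50331.65125
Step 3 — Rw = 50331.65125 * 2701 * 0.000119 ≈ 16178 N (5 s.f.)

16178 N


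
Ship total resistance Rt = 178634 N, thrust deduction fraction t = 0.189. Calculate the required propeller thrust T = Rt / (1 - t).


Formula: T = Rt / (1 - t)
Step 1 — (1 - t) = 1 - 0.189 = 0.811
Step 2 — T = 178634 / 0.811 ≈ 220260 N (5 s.f.)

220260 N


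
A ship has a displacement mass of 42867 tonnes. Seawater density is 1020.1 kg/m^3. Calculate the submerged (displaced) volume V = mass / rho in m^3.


Formula: V = mass / rho
Step 1 — convert tonnes to kg: 42867 t * 1000 = 42867000 kg
Step 2 — V = 42867000 / 1020.1 ≈ 42022 m^3 (5 s.f.)

42022 m^3


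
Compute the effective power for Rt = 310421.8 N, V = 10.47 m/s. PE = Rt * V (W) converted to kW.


Formula: PE = Rt * V / 1000 (kW)
Step 1 — PE (W) = 310421.8 * 10.47 = 3250116.246 W
Step 2 — PE (kW) = 3250116.246 / 1000 ≈ 3250.1 kW (5 s.f.)

3250.1 kW


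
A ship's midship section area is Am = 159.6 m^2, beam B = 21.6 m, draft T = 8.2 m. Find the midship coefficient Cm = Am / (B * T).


Formula: Cm = Am / (B * T)
Step 1 — B * T = 21.6 * 8.2 = 177.12 m^2
Step 2 — Cm = 159.6 / 177.12 ≈ 0.90108 (5 s.f.)

0.90108


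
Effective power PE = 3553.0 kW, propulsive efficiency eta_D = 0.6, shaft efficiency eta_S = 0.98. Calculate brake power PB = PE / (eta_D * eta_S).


Formula: PB = PE / (eta_D * eta_S)
Step 1 — combined efficiency = eta_D * eta_S = 0.6 * 0.98 = 0.588
Step 2 — PB = 3553.0 / 0.588 ≈ 6042.5 kW (5 s.f.)

6042.5 kW


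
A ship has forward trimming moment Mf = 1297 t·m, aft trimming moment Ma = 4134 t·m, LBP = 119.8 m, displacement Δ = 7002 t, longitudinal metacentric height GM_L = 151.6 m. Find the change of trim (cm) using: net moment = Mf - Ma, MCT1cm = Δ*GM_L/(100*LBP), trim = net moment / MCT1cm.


Formula: net trimming moment = Mf - Ma; MCT1cm = Δ*GM_L/(100*LBP); trim = net moment / MCT1cm
Step 1 — net trimming moment = 1297 - 4134 = -2837 t·m
Step 2 — MCT1cm = 7002 * 151.6 / (100 * 119.8) = 88.6063 t·m/cm
Step 3 — trim = -2837 / 88.6063 ≈ -32.018 cm (5 s.f.)

-32.018 cm


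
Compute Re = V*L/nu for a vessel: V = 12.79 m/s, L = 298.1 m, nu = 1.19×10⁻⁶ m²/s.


Formula: Re = V * L / nu
Step 1 — V * L = 12.79 * 298.1 = 3812.699 m^2/s
Step 2 — Re = 3812.699 / 1.19e-6 = 3.20e+09

3.20e+09


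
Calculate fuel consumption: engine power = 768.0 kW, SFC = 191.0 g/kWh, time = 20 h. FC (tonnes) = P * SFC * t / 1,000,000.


Formula: FC (tonnes) = P * SFC * t / 1,000,000
Step 1 — P * SFC * t = 768.0 * 191.0 * 20 = 2933760.0 g
Step 2 — FC (tonnes) = 2933760.0 / 1,000,000 ≈ 2.9338 tonnes (5 s.f.)

2.9338 tonnes


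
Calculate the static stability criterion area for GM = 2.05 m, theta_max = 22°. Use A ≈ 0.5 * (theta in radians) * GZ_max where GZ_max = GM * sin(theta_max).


Formula: GZ_max = GM * sin(theta); Area = 0.5 * theta_rad * GZ_max
Step 1 — GZ_max = 2.05 * sin(22°) = 2.05 * 0.374607 = 0.767944 m
Step 2 — theta_rad = 22 * pi/180 = 0.383972 rad
Step 3 — Area = 0.5 * 0.383972 * 0.767944 ≈ 0.14743 m·rad (5 s.f.)

0.14743 m·rad


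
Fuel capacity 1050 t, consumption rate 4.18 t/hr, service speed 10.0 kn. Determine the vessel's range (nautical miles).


Formula: endurance = fuel / rate; range = endurance * speed
Step 1 — endurance = 1050 / 4.18 = 251.1962 hours
Step 2 — range = 251.1962 * 10.0 ≈ 2512.0 nautical miles (5 s.f.)

2512.0 NM


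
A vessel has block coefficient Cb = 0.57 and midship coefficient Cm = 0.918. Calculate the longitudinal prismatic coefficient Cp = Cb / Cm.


Formula: Cp = Cb / Cm
Substituting: Cp = 0.57 / 0.918
Result: Cp ≈ 0.62092 (5 s.f.)

0.62092


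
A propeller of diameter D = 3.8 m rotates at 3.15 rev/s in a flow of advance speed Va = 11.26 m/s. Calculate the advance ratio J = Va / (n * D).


Formula: J = Va / (n * D)
Step 1 — n * D = 3.15 * 3.8 = 11.97
Step 2 — J = 11.26 / 11.97 ≈ 0.94069 (5 s.f.)

0.94069


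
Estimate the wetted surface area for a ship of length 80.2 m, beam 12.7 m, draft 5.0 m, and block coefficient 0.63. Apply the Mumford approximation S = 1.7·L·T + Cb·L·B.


Formula: S = 1.7*L*T + V/T with V = Cb*L*B*T, i.e. S = L * (1.7*T + Cb*B)
Step 1 — 1.7*T = 1.7 * 5.0 = 8.5 m
Step 2 — Cb*B = 0.63 * 12.7 = 8.001 m
Step 3 — 1.7*T + Cb*B = 8.5 + 8.001 = 16.501 m
Step 4 — S = 80.2 * 16.501 ≈ 1323.4 m^2 (5 s.f.)

1323.4 m^2


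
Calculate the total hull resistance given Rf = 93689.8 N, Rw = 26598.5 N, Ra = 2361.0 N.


Formula: Rt = Rf + Rw + Ra
Substituting: Rt = 93689.8 + 26598.5 + 2361.0
Result: Rt = 122649.3 N

122649.3 N


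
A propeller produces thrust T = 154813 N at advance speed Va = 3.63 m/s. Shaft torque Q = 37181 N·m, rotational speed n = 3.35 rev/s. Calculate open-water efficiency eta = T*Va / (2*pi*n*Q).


Formula: eta = T * Va / (2 * pi * n * Q)
Step 1 — numerator = T * Va = 154813 * 3.63 = 561971.19
Step 2 — 2 * pi * n = 2 * pi * 3.35 = 21.048671
Step 3 — denominator = 21.048671 * 37181 = 782610.64
Step 4 — eta = 561971.19 / 782610.64 ≈ 0.71807 (5 s.f.)

0.71807


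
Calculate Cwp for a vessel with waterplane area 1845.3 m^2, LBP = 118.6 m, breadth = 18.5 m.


Formula: Cwp = Aw / (L * B)
Step 1 — L * B = 118.6 * 18.5 = 2194.1 m^2
Step 2 — Cwp = 1845.3 / 2194.1 ≈ 0.84103 (5 s.f.)

0.84103


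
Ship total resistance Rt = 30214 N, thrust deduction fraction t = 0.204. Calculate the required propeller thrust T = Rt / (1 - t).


Formula: T = Rt / (1 - t)
Step 1 — (1 - t) = 1 - 0.204 = 0.796
Step 2 — T = 30214 / 0.796 ≈ 37957 N (5 s.f.)

37957 N


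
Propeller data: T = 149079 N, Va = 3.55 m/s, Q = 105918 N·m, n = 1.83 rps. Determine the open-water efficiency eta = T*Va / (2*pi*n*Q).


Formula: eta = T * Va / (2 * pi * n * Q)
Step 1 — numerator = T * Va = 149079 * 3.55 = 529230.45
Step 2 — 2 * pi * n = 2 * pi * 1.83 = 11.498229
Step 3 — denominator = 11.498229 * 105918 = 1217869.42
Step 4 — eta = 529230.45 / 1217869.42 ≈ 0.43455 (5 s.f.)

0.43455


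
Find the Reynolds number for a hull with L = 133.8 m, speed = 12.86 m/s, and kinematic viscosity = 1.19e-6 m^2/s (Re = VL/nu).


Formula: Re = V * L / nu
Step 1 — V * L = 12.86 * 133.8 = 1720.668 m^2/s
Step 2 — Re = 1720.668 / 1.19e-6 = 1.45e+09

1.45e+09


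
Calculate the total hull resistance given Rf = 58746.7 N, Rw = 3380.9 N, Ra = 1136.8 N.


Formula: Rt = Rf + Rw + Ra
Substituting: Rt = 58746.7 + 3380.9 + 1136.8
Result: Rt = 63264.4 N

63264.4 N


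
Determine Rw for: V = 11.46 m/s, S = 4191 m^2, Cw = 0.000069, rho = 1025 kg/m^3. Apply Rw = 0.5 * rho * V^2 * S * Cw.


Formula: Rw = 0.5 * rho * V^2 * S * Cw
Step 1 — V^2 = 11.46^2 = 131.3316
Step 2 — 0.5 * rho * V^2 = 0.5 * 1025 * 131.3316 = 67307.445
Step 3 — Rw = 67307.445 * 4191 * 0.000069 ≈ 19464 N (5 s.f.)

19464 N


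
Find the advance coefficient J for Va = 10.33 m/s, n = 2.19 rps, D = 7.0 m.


Formula: J = Va / (n * D)
Step 1 — n * D = 2.19 * 7.0 = 15.33
Step 2 — J = 10.33 / 15.33 ≈ 0.67384 (5 s.f.)

0.67384


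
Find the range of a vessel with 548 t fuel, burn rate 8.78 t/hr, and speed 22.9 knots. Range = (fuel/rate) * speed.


Formula: endurance = fuel / rate; range = endurance * speed
Step 1 — endurance = 548 / 8.78 = 62.4146 hours
Step 2 — range = 62.4146 * 22.9 ≈ 1429.3 nautical miles (5 s.f.)

1429.3 NM


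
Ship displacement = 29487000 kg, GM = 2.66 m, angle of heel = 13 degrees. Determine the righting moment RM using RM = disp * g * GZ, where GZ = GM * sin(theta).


Formula: GZ = GM * sin(theta); RM = disp * g * GZ
Step 1 — GZ = 2.66 * sin(13°) = 2.66 * 0.224951 = 0.59837 m
Step 2 — RM = 29487000 * 9.81 * 0.59837 ≈ 173090000 N·m (5 s.f.)

173090000 N·m


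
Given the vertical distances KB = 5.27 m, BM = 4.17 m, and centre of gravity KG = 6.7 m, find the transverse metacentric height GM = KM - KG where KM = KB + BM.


Formula: GM = KB + BM - KG
Step 1 — KM = KB + BM = 5.27 + 4.17 = 9.44 m
Step 2 — GM = KM - KG = 9.44 - 6.7 = 2.74 m

2.74 m


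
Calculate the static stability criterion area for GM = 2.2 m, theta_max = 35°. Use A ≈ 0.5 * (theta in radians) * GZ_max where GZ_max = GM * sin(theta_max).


Formula: GZ_max = GM * sin(theta); Area = 0.5 * theta_rad * GZ_max
Step 1 — GZ_max = 2.2 * sin(35°) = 2.2 * 0.573576 = 1.261867 m
Step 2 — theta_rad = 35 * pi/180 = 0.610865 rad
Step 3 — Area = 0.5 * 0.610865 * 1.261867 ≈ 0.38542 m·rad (5 s.f.)

0.38542 m·rad


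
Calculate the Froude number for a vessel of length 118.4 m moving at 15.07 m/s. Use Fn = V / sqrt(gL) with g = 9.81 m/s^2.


Formula: Fn = V / sqrt(g * L)
Step 1 — g * L = 9.81 * 118.4 = 1161.504
Step 2 — sqrt(g * L) = sqrt(1161.504) = 34.080845
Step 3 — Fn = 15.07 / 34.080845 ≈ 0.44218 (5 s.f.)

0.44218


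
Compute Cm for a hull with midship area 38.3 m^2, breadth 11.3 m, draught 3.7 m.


Formula: Cm = Am / (B * T)
Step 1 — B * T = 11.3 * 3.7 = 41.81 m^2
Step 2 — Cm = 38.3 / 41.81 ≈ 0.91605 (5 s.f.)

0.91605


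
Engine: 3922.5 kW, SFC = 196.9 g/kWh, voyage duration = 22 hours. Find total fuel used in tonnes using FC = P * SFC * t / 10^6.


Formula: FC (tonnes) = P * SFC * t / 1,000,000
Step 1 — P * SFC * t = 3922.5 * 196.9 * 22 = 16991485.5 g
Step 2 — FC (tonnes) = 16991485.5 / 1,000,000 ≈ 16.991 tonnes (5 s.f.)

16.991 tonnes


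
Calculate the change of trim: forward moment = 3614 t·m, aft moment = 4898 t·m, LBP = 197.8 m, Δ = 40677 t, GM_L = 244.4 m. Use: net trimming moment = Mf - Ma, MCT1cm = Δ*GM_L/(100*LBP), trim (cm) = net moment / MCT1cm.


Formula: net trimming moment = Mf - Ma; MCT1cm = Δ*GM_L/(100*LBP); trim = net moment / MCT1cm
Step 1 — net trimming moment = 3614 - 4898 = -1284 t·m
Step 2 — MCT1cm = 40677 * 244.4 / (100 * 197.8) = 502.6016 t·m/cm
Step 3 — trim = -1284 / 502.6016 ≈ -2.5547 cm (5 s.f.)

-2.5547 cm


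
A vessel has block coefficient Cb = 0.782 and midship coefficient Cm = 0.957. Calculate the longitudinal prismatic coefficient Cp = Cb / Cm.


Formula: Cp = Cb / Cm
Substituting: Cp = 0.782 / 0.957
Result: Cp ≈ 0.81714 (5 s.f.)

0.81714


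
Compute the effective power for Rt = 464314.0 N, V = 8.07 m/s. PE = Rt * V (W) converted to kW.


Formula: PE = Rt * V / 1000 (kW)
Step 1 — PE (W) = 464314.0 * 8.07 = 3747013.98 W
Step 2 — PE (kW) = 3747013.98 / 1000 ≈ 3747.0 kW (5 s.f.)

3747.0 kW


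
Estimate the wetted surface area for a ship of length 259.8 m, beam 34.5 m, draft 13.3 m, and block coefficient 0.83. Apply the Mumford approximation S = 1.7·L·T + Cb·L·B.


Formula: S = 1.7*L*T + V/T with V = Cb*L*B*T, i.e. S = L * (1.7*T + Cb*B)
Step 1 — 1.7*T = 1.7 * 13.3 = 22.61 m
Step 2 — Cb*B = 0.83 * 34.5 = 28.635 m
Step 3 — 1.7*T + Cb*B = 22.61 + 28.635 = 51.245 m
Step 4 — S = 259.8 * 51.245 ≈ 13313 m^2 (5 s.f.)

13313 m^2


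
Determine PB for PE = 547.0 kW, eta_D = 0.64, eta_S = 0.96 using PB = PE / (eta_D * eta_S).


Formula: PB = PE / (eta_D * eta_S)
Step 1 — combined efficiency = eta_D * eta_S = 0.64 * 0.96 = 0.6144
Step 2 — PB = 547.0 / 0.6144 ≈ 890.30 kW (5 s.f.)

890.30 kW


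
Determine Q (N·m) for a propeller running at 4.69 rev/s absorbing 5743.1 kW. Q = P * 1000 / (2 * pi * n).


Formula: Q = P_W / (2 * pi * n)
Step 1 — P_W = 5743.1 kW * 1000 = 5743100.0 W
Step 2 — 2 * pi * n = 2 * pi * 4.69 = 29.468139
Step 3 — Q = 5743100.0 / 29.468139 ≈ 194890 N·m (5 s.f.)

194890 N·m


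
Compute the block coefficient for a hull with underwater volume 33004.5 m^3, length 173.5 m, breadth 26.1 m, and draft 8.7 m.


Formula: Cb = V / (L * B * T)
Step 1 — L * B * T = 173.5 * 26.1 * 8.7 = 39396.645 m^3
Step 2 — Cb = 33004.5 / 39396.645 ≈ 0.83775 (5 s.f.)

0.83775


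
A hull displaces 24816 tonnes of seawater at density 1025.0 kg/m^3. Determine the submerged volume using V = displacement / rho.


Formula: V = mass / rho
Step 1 — convert tonnes to kg: 24816 t * 1000 = 24816000 kg
Step 2 — V = 24816000 / 1025.0 ≈ 24211 m^3 (5 s.f.)

24211 m^3


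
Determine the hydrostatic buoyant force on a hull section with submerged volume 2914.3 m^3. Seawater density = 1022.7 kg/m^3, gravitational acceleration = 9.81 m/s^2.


Formula: Fb = rho * g * V
Substituting: Fb = 1022.7 * 9.81 * 2914.3
Intermediate: 1022.7 * 9.81 = 10032.687
Result: Fb = 10032.687 * 2914.3 ≈ 29238000 N (5 s.f.)

29238000 N


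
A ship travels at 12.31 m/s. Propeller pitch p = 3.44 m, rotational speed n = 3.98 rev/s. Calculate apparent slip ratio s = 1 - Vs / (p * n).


Formula: s = 1 - Vs / (p * n)
Step 1 — p * n = 3.44 * 3.98 = 13.6912
Step 2 — Vs / (p*n) = 12.31 / 13.6912 = 0.899118 (6 d.p.)
Step 3 — s = 1 - 0.899118 = 0.100882

0.100882


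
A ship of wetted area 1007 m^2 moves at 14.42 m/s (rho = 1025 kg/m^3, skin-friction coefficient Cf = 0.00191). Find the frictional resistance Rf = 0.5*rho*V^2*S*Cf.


Formula: Rf = 0.5 * rho * V^2 * S * Cf
Step 1 — V^2 = 14.42^2 = 207.9364
Step 2 — 0.5 * rho * V^2 = 0.5 * 1025 * 207.9364 = 106567.405
Step 3 — Rf = 106567.405 * 1007 * 0.00191 ≈ 204970 N (5 s.f.)

204970 N


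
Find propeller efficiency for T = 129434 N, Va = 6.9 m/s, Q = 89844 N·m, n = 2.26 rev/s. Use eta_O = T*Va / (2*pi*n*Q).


Formula: eta = T * Va / (2 * pi * n * Q)
Step 1 — numerator = T * Va = 129434 * 6.9 = 893094.6
Step 2 — 2 * pi * n = 2 * pi * 2.26 = 14.199999
Step 3 — denominator = 14.199999 * 89844 = 1275784.71
Step 4 — eta = 893094.6 / 1275784.71 ≈ 0.70004 (5 s.f.)

0.70004


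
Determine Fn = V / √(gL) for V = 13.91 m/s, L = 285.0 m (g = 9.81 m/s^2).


Formula: Fn = V / sqrt(g * L)
Step 1 — g * L = 9.81 * 285.0 = 2795.85
Step 2 — sqrt(g * L) = sqrt(2795.85) = 52.875798
Step 3 — Fn = 13.91 / 52.875798 ≈ 0.26307 (5 s.f.)

0.26307


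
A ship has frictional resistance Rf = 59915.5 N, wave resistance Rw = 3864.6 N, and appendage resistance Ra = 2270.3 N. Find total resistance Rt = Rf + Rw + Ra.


Formula: Rt = Rf + Rw + Ra
Substituting: Rt = 59915.5 + 3864.6 + 2270.3
Result: Rt = 66050.4 N

66050.4 N


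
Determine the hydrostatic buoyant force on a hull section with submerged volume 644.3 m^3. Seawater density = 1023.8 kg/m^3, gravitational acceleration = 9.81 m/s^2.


Formula: Fb = rho * g * V
Substituting: Fb = 1023.8 * 9.81 * 644.3
Intermediate: 1023.8 * 9.81 = 10043.478
Result: Fb = 10043.478 * 644.3 ≈ 6471000 N (5 s.f.)

6471000 N


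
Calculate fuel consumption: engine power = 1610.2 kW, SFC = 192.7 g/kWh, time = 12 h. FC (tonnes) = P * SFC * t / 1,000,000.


Formula: FC (tonnes) = P * SFC * t / 1,000,000
Step 1 — P * SFC * t = 1610.2 * 192.7 * 12 = 3723426.48 g
Step 2 — FC (tonnes) = 3723426.48 / 1,000,000 ≈ 3.7234 tonnes (5 s.f.)

3.7234 tonnes


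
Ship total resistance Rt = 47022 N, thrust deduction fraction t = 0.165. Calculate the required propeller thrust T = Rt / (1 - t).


Formula: T = Rt / (1 - t)
Step 1 — (1 - t) = 1 - 0.165 = 0.835
Step 2 — T = 47022 / 0.835 ≈ 56314 N (5 s.f.)

56314 N


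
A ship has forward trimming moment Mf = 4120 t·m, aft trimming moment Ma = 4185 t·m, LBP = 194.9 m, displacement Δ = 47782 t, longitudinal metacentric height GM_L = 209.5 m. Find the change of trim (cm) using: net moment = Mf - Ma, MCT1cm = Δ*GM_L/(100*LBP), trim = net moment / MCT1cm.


Formula: net trimming moment = Mf - Ma; MCT1cm = Δ*GM_L/(100*LBP); trim = net moment / MCT1cm
Step 1 — net trimming moment = 4120 - 4185 = -65 t·m
Step 2 — MCT1cm = 47782 * 209.5 / (100 * 194.9) = 513.6136 t·m/cm
Step 3 — trim = -65 / 513.6136 ≈ -0.12655 cm (5 s.f.)

-0.12655 cm


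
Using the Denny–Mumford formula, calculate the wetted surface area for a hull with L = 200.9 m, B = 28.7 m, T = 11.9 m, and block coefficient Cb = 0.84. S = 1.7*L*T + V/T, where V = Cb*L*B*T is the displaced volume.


Formula: S = 1.7*L*T + V/T with V = Cb*L*B*T, i.e. S = L * (1.7*T + Cb*B)
Step 1 — 1.7*T = 1.7 * 11.9 = 20.23 m
Step 2 — Cb*B = 0.84 * 28.7 = 24.108 m
Step 3 — 1.7*T + Cb*B = 20.23 + 24.108 = 44.338 m
Step 4 — S = 200.9 * 44.338 ≈ 8907.5 m^2 (5 s.f.)

8907.5 m^2


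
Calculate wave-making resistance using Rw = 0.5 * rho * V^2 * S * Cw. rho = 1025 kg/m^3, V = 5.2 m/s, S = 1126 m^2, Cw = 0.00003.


Formula: Rw = 0.5 * rho * V^2 * S * Cw
Step 1 — V^2 = 5.2^2 = 27.04
Step 2 — 0.5 * rho * V^2 = 0.5 * 1025 * 27.04 = 13858.0
Step 3 — Rw = 13858.0 * 1126 * 0.00003 ≈ 468.12 N (5 s.f.)

468.12 N


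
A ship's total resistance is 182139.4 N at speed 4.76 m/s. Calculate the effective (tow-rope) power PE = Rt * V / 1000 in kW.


Formula: PE = Rt * V / 1000 (kW)
Step 1 — PE (W) = 182139.4 * 4.76 = 866983.544 W
Step 2 — PE (kW) = 866983.544 / 1000 ≈ 866.98 kW (5 s.f.)

866.98 kW


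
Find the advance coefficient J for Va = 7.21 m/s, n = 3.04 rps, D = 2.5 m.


Formula: J = Va / (n * D)
Step 1 — n * D = 3.04 * 2.5 = 7.6
Step 2 — J = 7.21 / 7.6 ≈ 0.94868 (5 s.f.)

0.94868


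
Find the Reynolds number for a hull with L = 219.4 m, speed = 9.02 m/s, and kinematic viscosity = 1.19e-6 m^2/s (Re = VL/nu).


Formula: Re = V * L / nu
Step 1 — V * L = 9.02 * 219.4 = 1978.988 m^2/s
Step 2 — Re = 1978.988 / 1.19e-6 = 1.66e+09

1.66e+09


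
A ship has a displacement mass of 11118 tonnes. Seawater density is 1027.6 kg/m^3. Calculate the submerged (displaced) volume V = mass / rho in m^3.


Formula: V = mass / rho
Step 1 — convert tonnes to kg: 11118 t * 1000 = 11118000 kg
Step 2 — V = 11118000 / 1027.6 ≈ 10819 m^3 (5 s.f.)

10819 m^3


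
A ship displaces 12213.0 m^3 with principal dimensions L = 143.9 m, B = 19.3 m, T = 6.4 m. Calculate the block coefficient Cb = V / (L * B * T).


Formula: Cb = V / (L * B * T)
Step 1 — L * B * T = 143.9 * 19.3 * 6.4 = 17774.528 m^3
Step 2 — Cb = 12213.0 / 17774.528 ≈ 0.68711 (5 s.f.)

0.68711


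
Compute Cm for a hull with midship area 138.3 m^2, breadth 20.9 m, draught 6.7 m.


Formula: Cm = Am / (B * T)
Step 1 — B * T = 20.9 * 6.7 = 140.03 m^2
Step 2 — Cm = 138.3 / 140.03 ≈ 0.98765 (5 s.f.)

0.98765


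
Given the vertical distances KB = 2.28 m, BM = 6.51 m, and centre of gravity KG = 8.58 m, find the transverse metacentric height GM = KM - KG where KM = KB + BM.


Formula: GM = KB + BM - KG
Step 1 — KM = KB + BM = 2.28 + 6.51 = 8.79 m
Step 2 — GM = KM - KG = 8.79 - 8.58 = 0.21 m

0.21 m


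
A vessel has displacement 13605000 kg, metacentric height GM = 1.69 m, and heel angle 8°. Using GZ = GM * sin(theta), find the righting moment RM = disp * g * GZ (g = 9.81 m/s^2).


Formula: GZ = GM * sin(theta); RM = disp * g * GZ
Step 1 — GZ = 1.69 * sin(8°) = 1.69 * 0.139173 = 0.235202 m
Step 2 — RM = 13605000 * 9.81 * 0.235202 ≈ 31391000 N·m (5 s.f.)

31391000 N·m


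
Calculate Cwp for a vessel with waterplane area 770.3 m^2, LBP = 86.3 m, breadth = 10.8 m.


Formula: Cwp = Aw / (L * B)
Step 1 — L * B = 86.3 * 10.8 = 932.04 m^2
Step 2 — Cwp = 770.3 / 932.04 ≈ 0.82647 (5 s.f.)

0.82647


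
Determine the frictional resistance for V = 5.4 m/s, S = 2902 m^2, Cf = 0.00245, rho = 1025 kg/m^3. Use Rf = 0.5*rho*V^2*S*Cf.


Formula: Rf = 0.5 * rho * V^2 * S * Cf
Step 1 — V^2 = 5.4^2 = 29.16
Step 2 — 0.5 * rho * V^2 = 0.5 * 1025 * 29.16 = 14944.5
Step 3 — Rf = 14944.5 * 2902 * 0.00245 ≈ 106250 N (5 s.f.)

106250 N


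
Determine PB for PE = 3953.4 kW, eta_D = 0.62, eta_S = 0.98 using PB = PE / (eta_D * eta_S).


Formula: PB = PE / (eta_D * eta_S)
Step 1 — combined efficiency = eta_D * eta_S = 0.62 * 0.98 = 0.6076
Step 2 — PB = 3953.4 / 0.6076 ≈ 6506.6 kW (5 s.f.)

6506.6 kW


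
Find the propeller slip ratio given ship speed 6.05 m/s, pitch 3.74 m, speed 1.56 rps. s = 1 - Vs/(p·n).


Formula: s = 1 - Vs / (p * n)
Step 1 — p * n = 3.74 * 1.56 = 5.8344
Step 2 — Vs / (p*n) = 6.05 / 5.8344 = 1.036953 (6 d.p.)
Step 3 — s = 1 - 1.036953 = -0.036953

-0.036953


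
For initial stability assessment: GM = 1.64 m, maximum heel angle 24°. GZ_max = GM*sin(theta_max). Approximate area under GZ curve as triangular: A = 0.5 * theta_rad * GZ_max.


Formula: GZ_max = GM * sin(theta); Area = 0.5 * theta_rad * GZ_max
Step 1 — GZ_max = 1.64 * sin(24°) = 1.64 * 0.406737 = 0.667049 m
Step 2 — theta_rad = 24 * pi/180 = 0.418879 rad
Step 3 — Area = 0.5 * 0.418879 * 0.667049 ≈ 0.13971 m·rad (5 s.f.)

0.13971 m·rad


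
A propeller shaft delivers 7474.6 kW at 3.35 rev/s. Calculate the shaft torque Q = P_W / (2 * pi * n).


Formula: Q = P_W / (2 * pi * n)
Step 1 — P_W = 7474.6 kW * 1000 = 7474600.0 W
Step 2 — 2 * pi * n = 2 * pi * 3.35 = 21.048671
Step 3 — Q = 7474600.0 / 21.048671 ≈ 355110 N·m (5 s.f.)

355110 N·m


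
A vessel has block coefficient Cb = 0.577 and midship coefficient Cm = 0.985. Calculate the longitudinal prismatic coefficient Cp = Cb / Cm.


Formula: Cp = Cb / Cm
Substituting: Cp = 0.577 / 0.985
Result: Cp ≈ 0.58579 (5 s.f.)

0.58579


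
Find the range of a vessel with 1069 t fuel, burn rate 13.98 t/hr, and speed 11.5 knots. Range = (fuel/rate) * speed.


Formula: endurance = fuel / rate; range = endurance * speed
Step 1 — endurance = 1069 / 13.98 = 76.4664 hours
Step 2 — range = 76.4664 * 11.5 ≈ 879.36 nautical miles (5 s.f.)

879.36 NM


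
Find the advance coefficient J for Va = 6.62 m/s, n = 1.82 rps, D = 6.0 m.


Formula: J = Va / (n * D)
Step 1 — n * D = 1.82 * 6.0 = 10.92
Step 2 — J = 6.62 / 10.92 ≈ 0.60623 (5 s.f.)

0.60623


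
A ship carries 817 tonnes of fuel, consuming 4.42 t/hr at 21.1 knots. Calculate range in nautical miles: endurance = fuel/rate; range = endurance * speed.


Formula: endurance = fuel / rate; range = endurance * speed
Step 1 — endurance = 817 / 4.42 = 184.8416 hours
Step 2 — range = 184.8416 * 21.1 ≈ 3900.2 nautical miles (5 s.f.)

3900.2 NM


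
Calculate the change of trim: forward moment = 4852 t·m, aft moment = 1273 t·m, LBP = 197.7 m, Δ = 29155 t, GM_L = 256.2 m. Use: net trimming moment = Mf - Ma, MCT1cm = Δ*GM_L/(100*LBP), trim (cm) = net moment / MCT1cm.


Formula: net trimming moment = Mf - Ma; MCT1cm = Δ*GM_L/(100*LBP); trim = net moment / MCT1cm
Step 1 — net trimming moment = 4852 - 1273 = 3579 t·m
Step 2 — MCT1cm = 29155 * 256.2 / (100 * 197.7) = 377.8205 t·m/cm
Step 3 — trim = 3579 / 377.8205 ≈ 9.4728 cm (5 s.f.)

9.4728 cm


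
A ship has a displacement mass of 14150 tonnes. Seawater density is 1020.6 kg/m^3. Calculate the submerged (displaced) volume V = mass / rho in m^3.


Formula: V = mass / rho
Step 1 — convert tonnes to kg: 14150 t * 1000 = 14150000 kg
Step 2 — V = 14150000 / 1020.6 ≈ 13864 m^3 (5 s.f.)

13864 m^3


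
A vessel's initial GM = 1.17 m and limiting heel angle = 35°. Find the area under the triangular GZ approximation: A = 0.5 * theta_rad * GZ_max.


Formula: GZ_max = GM * sin(theta); Area = 0.5 * theta_rad * GZ_max
Step 1 — GZ_max = 1.17 * sin(35°) = 1.17 * 0.573576 = 0.671084 m
Step 2 — theta_rad = 35 * pi/180 = 0.610865 rad
Step 3 — Area = 0.5 * 0.610865 * 0.671084 ≈ 0.20497 m·rad (5 s.f.)

0.20497 m·rad


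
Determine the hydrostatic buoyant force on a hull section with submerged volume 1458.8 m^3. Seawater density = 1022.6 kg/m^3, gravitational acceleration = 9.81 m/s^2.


Formula: Fb = rho * g * V
Substituting: Fb = 1022.6 * 9.81 * 1458.8
Intermediate: 1022.6 * 9.81 = 10031.706
Result: Fb = 10031.706 * 1458.8 ≈ 14634000 N (5 s.f.)

14634000 N


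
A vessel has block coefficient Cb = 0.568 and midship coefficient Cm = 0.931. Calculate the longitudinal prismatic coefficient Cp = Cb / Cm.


Formula: Cp = Cb / Cm
Substituting: Cp = 0.568 / 0.931
Result: Cp ≈ 0.61010 (5 s.f.)

0.61010


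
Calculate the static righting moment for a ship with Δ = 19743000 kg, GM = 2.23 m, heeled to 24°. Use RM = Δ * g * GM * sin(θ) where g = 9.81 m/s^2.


Formula: GZ = GM * sin(theta); RM = disp * g * GZ
Step 1 — GZ = 2.23 * sin(24°) = 2.23 * 0.406737 = 0.907024 m
Step 2 — RM = 19743000 * 9.81 * 0.907024 ≈ 175670000 N·m (5 s.f.)

175670000 N·m


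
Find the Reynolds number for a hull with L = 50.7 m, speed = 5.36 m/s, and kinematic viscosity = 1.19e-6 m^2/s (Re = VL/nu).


Formula: Re = V * L / nu
Step 1 — V * L = 5.36 * 50.7 = 271.752 m^2/s
Step 2 — Re = 271.752 / 1.19e-6 = 2.28e+08

2.28e+08


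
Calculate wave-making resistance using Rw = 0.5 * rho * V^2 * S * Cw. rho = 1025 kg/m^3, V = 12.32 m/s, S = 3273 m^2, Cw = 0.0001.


Formula: Rw = 0.5 * rho * V^2 * S * Cw
Step 1 — V^2 = 12.32^2 = 151.7824
Step 2 — 0.5 * rho * V^2 = 0.5 * 1025 * 151.7824 = 77788.48
Step 3 — Rw = 77788.48 * 3273 * 0.0001 ≈ 25460 N (5 s.f.)

25460 N


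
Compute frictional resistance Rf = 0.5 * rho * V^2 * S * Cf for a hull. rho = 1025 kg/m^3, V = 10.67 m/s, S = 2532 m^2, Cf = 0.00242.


Formula: Rf = 0.5 * rho * V^2 * S * Cf
Step 1 — V^2 = 10.67^2 = 113.8489
Step 2 — 0.5 * rho * V^2 = 0.5 * 1025 * 113.8489 = 58347.56125
Step 3 — Rf = 58347.56125 * 2532 * 0.00242 ≈ 357520 N (5 s.f.)

357520 N


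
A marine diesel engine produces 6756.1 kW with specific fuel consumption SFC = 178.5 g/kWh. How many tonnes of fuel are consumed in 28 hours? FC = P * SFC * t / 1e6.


Formula: FC (tonnes) = P * SFC * t / 1,000,000
Step 1 — P * SFC * t = 6756.1 * 178.5 * 28 = 33766987.8 g
Step 2 — FC (tonnes) = 33766987.8 / 1,000,000 ≈ 33.767 tonnes (5 s.f.)

33.767 tonnes


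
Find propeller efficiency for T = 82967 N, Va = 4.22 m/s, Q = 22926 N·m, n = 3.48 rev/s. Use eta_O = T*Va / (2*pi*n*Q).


Formula: eta = T * Va / (2 * pi * n * Q)
Step 1 — numerator = T * Va = 82967 * 4.22 = 350120.74
Step 2 — 2 * pi * n = 2 * pi * 3.48 = 21.865485
Step 3 — denominator = 21.865485 * 22926 = 501288.11
Step 4 — eta = 350120.74 / 501288.11 ≈ 0.69844 (5 s.f.)

0.69844


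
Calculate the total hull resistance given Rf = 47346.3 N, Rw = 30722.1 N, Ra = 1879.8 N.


Formula: Rt = Rf + Rw + Ra
Substituting: Rt = 47346.3 + 30722.1 + 1879.8
Result: Rt = 79948.2 N

79948.2 N


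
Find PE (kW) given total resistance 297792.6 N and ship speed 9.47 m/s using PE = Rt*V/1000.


Formula: PE = Rt * V / 1000 (kW)
Step 1 — PE (W) = 297792.6 * 9.47 = 2820095.922 W
Step 2 — PE (kW) = 2820095.922 / 1000 ≈ 2820.1 kW (5 s.f.)

2820.1 kW


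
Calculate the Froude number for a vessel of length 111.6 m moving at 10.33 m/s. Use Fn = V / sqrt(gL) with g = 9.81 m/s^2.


Formula: Fn = V / sqrt(g * L)
Step 1 — g * L = 9.81 * 111.6 = 1094.796
Step 2 — sqrt(g * L) = sqrt(1094.796) = 33.087702
Step 3 — Fn = 10.33 / 33.087702 ≈ 0.31220 (5 s.f.)

0.31220


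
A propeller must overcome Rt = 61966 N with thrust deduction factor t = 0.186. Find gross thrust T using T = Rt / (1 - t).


Formula: T = Rt / (1 - t)
Step 1 — (1 - t) = 1 - 0.186 = 0.814
Step 2 — T = 61966 / 0.814 ≈ 76125 N (5 s.f.)

76125 N
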